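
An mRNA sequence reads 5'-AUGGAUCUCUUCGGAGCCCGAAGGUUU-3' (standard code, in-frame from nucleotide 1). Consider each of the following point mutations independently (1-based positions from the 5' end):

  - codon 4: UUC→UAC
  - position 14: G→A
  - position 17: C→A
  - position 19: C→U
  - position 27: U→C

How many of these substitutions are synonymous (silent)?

Codon 4: UUC (Phe) → UAC (Tyr) — missense.
Codon 5: GGA (Gly) → GAA (Glu) — missense.
Codon 6: GCC (Ala) → GAC (Asp) — missense.
Codon 7: CGA (Arg) → UGA (Stop) — nonsense.
Codon 9: UUU (Phe) → UUC (Phe) — synonymous.
Synonymous: 1 of 5.

1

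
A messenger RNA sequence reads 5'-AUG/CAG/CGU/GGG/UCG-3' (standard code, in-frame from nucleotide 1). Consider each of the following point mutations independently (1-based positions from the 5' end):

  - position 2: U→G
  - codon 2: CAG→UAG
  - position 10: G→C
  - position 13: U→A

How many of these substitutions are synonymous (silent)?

0

Codon 1: AUG (Met) → AGG (Arg) — missense.
Codon 2: CAG (Gln) → UAG (Stop) — nonsense.
Codon 4: GGG (Gly) → CGG (Arg) — missense.
Codon 5: UCG (Ser) → ACG (Thr) — missense.
Synonymous: 0 of 4.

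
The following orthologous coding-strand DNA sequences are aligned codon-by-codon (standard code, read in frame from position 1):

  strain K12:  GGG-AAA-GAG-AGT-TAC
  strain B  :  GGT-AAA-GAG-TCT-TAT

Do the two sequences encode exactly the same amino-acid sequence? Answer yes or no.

Codon 1: GGG Gly / GGT Gly — synonymous.
Codon 2: AAA Lys / AAA Lys — identical.
Codon 3: GAG Glu / GAG Glu — identical.
Codon 4: AGT Ser / TCT Ser — synonymous.
Codon 5: TAC Tyr / TAT Tyr — synonymous.
Nonsynonymous differences: 0 → same protein.

yes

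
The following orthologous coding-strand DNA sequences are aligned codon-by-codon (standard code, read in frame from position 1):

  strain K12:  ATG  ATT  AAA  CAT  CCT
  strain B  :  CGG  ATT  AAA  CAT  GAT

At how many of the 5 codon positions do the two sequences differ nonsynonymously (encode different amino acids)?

2

Codon 1: ATG Met / CGG Arg — nonsynonymous.
Codon 2: ATT Ile / ATT Ile — identical.
Codon 3: AAA Lys / AAA Lys — identical.
Codon 4: CAT His / CAT His — identical.
Codon 5: CCT Pro / GAT Asp — nonsynonymous.
Nonsynonymous differences: 2.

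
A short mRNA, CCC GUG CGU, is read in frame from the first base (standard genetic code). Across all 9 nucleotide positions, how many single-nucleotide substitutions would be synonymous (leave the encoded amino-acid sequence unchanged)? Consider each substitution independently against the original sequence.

9

Codon 1 (CCC, Pro): 3 synonymous substitutions.
Codon 2 (GUG, Val): 3 synonymous substitutions.
Codon 3 (CGU, Arg): 3 synonymous substitutions.
Total: 3 + 3 + 3 = 9.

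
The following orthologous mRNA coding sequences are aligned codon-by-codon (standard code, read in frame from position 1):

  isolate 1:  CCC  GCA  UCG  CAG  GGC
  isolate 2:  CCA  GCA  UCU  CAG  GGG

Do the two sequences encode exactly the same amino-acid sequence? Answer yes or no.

Codon 1: CCC Pro / CCA Pro — synonymous.
Codon 2: GCA Ala / GCA Ala — identical.
Codon 3: UCG Ser / UCU Ser — synonymous.
Codon 4: CAG Gln / CAG Gln — identical.
Codon 5: GGC Gly / GGG Gly — synonymous.
Nonsynonymous differences: 0 → same protein.

yes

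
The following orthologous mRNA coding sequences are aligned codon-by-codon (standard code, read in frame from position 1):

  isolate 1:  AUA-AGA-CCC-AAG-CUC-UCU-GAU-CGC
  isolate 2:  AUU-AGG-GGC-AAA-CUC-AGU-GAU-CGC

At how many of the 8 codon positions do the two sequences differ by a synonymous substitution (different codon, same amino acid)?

4

Codon 1: AUA Ile / AUU Ile — synonymous.
Codon 2: AGA Arg / AGG Arg — synonymous.
Codon 3: CCC Pro / GGC Gly — nonsynonymous.
Codon 4: AAG Lys / AAA Lys — synonymous.
Codon 5: CUC Leu / CUC Leu — identical.
Codon 6: UCU Ser / AGU Ser — synonymous.
Codon 7: GAU Asp / GAU Asp — identical.
Codon 8: CGC Arg / CGC Arg — identical.
Synonymous differences: 4.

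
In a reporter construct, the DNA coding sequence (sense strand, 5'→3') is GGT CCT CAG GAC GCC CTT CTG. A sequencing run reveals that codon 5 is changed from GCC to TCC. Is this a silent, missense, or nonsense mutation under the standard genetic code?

missense

Position 13 falls in codon 5: GCC → Ala.
After the substitution the codon is TCC → Ser.
Ala ≠ Ser, so this is a missense mutation.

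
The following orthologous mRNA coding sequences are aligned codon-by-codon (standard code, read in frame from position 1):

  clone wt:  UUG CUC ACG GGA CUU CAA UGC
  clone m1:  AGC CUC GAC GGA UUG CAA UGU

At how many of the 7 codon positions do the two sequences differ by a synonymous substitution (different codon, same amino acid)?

2

Codon 1: UUG Leu / AGC Ser — nonsynonymous.
Codon 2: CUC Leu / CUC Leu — identical.
Codon 3: ACG Thr / GAC Asp — nonsynonymous.
Codon 4: GGA Gly / GGA Gly — identical.
Codon 5: CUU Leu / UUG Leu — synonymous.
Codon 6: CAA Gln / CAA Gln — identical.
Codon 7: UGC Cys / UGU Cys — synonymous.
Synonymous differences: 2.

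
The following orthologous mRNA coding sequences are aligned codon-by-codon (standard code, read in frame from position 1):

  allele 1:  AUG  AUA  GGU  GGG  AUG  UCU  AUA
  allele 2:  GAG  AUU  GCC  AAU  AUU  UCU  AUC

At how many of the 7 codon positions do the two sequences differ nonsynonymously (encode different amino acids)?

Codon 1: AUG Met / GAG Glu — nonsynonymous.
Codon 2: AUA Ile / AUU Ile — synonymous.
Codon 3: GGU Gly / GCC Ala — nonsynonymous.
Codon 4: GGG Gly / AAU Asn — nonsynonymous.
Codon 5: AUG Met / AUU Ile — nonsynonymous.
Codon 6: UCU Ser / UCU Ser — identical.
Codon 7: AUA Ile / AUC Ile — synonymous.
Nonsynonymous differences: 4.

4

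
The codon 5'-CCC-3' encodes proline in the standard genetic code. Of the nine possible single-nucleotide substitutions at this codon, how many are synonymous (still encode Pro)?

3

Position 1: none → 0 synonymous.
Position 2: none → 0 synonymous.
Position 3: CCU, CCA, CCG → 3 synonymous.
Total: 0 + 0 + 3 = 3.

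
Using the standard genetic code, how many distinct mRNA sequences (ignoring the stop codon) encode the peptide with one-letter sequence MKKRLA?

576

Met: 1 codon.
Lys: 2 codons.
Lys: 2 codons.
Arg: 6 codons.
Leu: 6 codons.
Ala: 4 codons.
1 × 2 × 2 × 6 × 6 × 4 = 576.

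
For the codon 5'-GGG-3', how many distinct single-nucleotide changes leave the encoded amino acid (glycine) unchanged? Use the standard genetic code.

3

Position 1: none → 0 synonymous.
Position 2: none → 0 synonymous.
Position 3: GGU, GGC, GGA → 3 synonymous.
Total: 0 + 0 + 3 = 3.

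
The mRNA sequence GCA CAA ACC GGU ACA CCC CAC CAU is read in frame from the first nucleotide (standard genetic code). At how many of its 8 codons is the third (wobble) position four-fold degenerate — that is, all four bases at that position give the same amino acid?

5

Codon 1 GCA (Ala): third position 4-fold.
Codon 2 CAA (Gln): third position 2-fold.
Codon 3 ACC (Thr): third position 4-fold.
Codon 4 GGU (Gly): third position 4-fold.
Codon 5 ACA (Thr): third position 4-fold.
Codon 6 CCC (Pro): third position 4-fold.
Codon 7 CAC (His): third position 2-fold.
Codon 8 CAU (His): third position 2-fold.
Four-fold degenerate third positions: 5.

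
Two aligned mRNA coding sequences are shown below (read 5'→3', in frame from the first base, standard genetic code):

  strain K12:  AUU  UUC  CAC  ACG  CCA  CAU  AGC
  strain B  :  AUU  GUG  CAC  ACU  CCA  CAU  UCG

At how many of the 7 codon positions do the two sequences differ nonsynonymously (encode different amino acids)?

Codon 1: AUU Ile / AUU Ile — identical.
Codon 2: UUC Phe / GUG Val — nonsynonymous.
Codon 3: CAC His / CAC His — identical.
Codon 4: ACG Thr / ACU Thr — synonymous.
Codon 5: CCA Pro / CCA Pro — identical.
Codon 6: CAU His / CAU His — identical.
Codon 7: AGC Ser / UCG Ser — synonymous.
Nonsynonymous differences: 1.

1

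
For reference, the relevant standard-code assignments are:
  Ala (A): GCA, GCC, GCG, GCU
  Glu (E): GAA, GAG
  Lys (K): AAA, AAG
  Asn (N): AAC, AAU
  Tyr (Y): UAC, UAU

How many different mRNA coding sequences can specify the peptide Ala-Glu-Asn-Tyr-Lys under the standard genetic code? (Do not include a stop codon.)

64

Ala: 4 codons.
Glu: 2 codons.
Asn: 2 codons.
Tyr: 2 codons.
Lys: 2 codons.
4 × 2 × 2 × 2 × 2 = 64.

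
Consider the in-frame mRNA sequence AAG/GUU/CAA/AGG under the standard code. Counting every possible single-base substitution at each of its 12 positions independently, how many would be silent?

7

Codon 1 (AAG, Lys): 1 synonymous substitution.
Codon 2 (GUU, Val): 3 synonymous substitutions.
Codon 3 (CAA, Gln): 1 synonymous substitution.
Codon 4 (AGG, Arg): 2 synonymous substitutions.
Total: 1 + 3 + 1 + 2 = 7.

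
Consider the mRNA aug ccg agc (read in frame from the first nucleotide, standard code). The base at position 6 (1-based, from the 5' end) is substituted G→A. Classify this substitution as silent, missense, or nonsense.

Position 6 falls in codon 2: CCG → Pro.
After the substitution the codon is CCA → Pro.
Both encode Pro, so the change is synonymous.

silent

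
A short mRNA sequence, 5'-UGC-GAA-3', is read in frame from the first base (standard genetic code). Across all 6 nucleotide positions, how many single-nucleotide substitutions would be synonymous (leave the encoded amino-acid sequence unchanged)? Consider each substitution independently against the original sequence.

2

Codon 1 (UGC, Cys): 1 synonymous substitution.
Codon 2 (GAA, Glu): 1 synonymous substitution.
Total: 1 + 1 = 2.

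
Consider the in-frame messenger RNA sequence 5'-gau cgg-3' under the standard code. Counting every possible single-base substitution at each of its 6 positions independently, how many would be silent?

Codon 1 (GAU, Asp): 1 synonymous substitution.
Codon 2 (CGG, Arg): 4 synonymous substitutions.
Total: 1 + 4 = 5.

5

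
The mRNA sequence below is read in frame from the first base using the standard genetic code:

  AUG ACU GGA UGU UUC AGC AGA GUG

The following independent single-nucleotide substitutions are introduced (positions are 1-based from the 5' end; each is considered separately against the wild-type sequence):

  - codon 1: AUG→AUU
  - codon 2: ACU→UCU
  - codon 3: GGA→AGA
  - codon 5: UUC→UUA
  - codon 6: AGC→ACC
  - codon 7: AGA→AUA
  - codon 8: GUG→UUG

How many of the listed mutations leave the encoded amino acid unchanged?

Codon 1: AUG (Met) → AUU (Ile) — missense.
Codon 2: ACU (Thr) → UCU (Ser) — missense.
Codon 3: GGA (Gly) → AGA (Arg) — missense.
Codon 5: UUC (Phe) → UUA (Leu) — missense.
Codon 6: AGC (Ser) → ACC (Thr) — missense.
Codon 7: AGA (Arg) → AUA (Ile) — missense.
Codon 8: GUG (Val) → UUG (Leu) — missense.
Synonymous: 0 of 7.

0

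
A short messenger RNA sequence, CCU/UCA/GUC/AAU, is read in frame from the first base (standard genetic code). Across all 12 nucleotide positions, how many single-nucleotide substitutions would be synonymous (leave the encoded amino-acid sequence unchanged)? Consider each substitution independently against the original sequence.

10

Codon 1 (CCU, Pro): 3 synonymous substitutions.
Codon 2 (UCA, Ser): 3 synonymous substitutions.
Codon 3 (GUC, Val): 3 synonymous substitutions.
Codon 4 (AAU, Asn): 1 synonymous substitution.
Total: 3 + 3 + 3 + 1 = 10.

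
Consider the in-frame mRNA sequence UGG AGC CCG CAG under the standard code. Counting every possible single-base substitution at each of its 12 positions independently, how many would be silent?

5

Codon 1 (UGG, Trp): 0 synonymous substitutions.
Codon 2 (AGC, Ser): 1 synonymous substitution.
Codon 3 (CCG, Pro): 3 synonymous substitutions.
Codon 4 (CAG, Gln): 1 synonymous substitution.
Total: 0 + 1 + 3 + 1 = 5.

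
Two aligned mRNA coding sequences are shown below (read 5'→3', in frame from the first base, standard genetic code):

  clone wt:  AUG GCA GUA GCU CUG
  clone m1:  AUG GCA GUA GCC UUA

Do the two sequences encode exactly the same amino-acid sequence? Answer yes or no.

Codon 1: AUG Met / AUG Met — identical.
Codon 2: GCA Ala / GCA Ala — identical.
Codon 3: GUA Val / GUA Val — identical.
Codon 4: GCU Ala / GCC Ala — synonymous.
Codon 5: CUG Leu / UUA Leu — synonymous.
Nonsynonymous differences: 0 → same protein.

yes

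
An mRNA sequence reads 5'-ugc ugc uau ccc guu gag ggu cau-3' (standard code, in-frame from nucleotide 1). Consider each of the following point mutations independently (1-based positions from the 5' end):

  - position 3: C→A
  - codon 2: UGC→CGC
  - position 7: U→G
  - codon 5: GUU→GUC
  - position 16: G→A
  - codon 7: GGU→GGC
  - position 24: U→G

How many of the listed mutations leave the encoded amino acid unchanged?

Codon 1: UGC (Cys) → UGA (Stop) — nonsense.
Codon 2: UGC (Cys) → CGC (Arg) — missense.
Codon 3: UAU (Tyr) → GAU (Asp) — missense.
Codon 5: GUU (Val) → GUC (Val) — synonymous.
Codon 6: GAG (Glu) → AAG (Lys) — missense.
Codon 7: GGU (Gly) → GGC (Gly) — synonymous.
Codon 8: CAU (His) → CAG (Gln) — missense.
Synonymous: 2 of 7.

2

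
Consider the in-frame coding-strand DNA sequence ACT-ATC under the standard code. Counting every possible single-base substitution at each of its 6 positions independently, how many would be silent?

Codon 1 (ACT, Thr): 3 synonymous substitutions.
Codon 2 (ATC, Ile): 2 synonymous substitutions.
Total: 3 + 2 = 5.

5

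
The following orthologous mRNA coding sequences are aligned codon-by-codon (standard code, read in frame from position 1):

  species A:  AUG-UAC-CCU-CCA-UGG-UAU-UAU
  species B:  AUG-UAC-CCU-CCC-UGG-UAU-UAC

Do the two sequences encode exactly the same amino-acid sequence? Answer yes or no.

Codon 1: AUG Met / AUG Met — identical.
Codon 2: UAC Tyr / UAC Tyr — identical.
Codon 3: CCU Pro / CCU Pro — identical.
Codon 4: CCA Pro / CCC Pro — synonymous.
Codon 5: UGG Trp / UGG Trp — identical.
Codon 6: UAU Tyr / UAU Tyr — identical.
Codon 7: UAU Tyr / UAC Tyr — synonymous.
Nonsynonymous differences: 0 → same protein.

yes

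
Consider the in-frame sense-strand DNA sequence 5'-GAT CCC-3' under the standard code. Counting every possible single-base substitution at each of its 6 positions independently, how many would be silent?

4

Codon 1 (GAT, Asp): 1 synonymous substitution.
Codon 2 (CCC, Pro): 3 synonymous substitutions.
Total: 1 + 3 = 4.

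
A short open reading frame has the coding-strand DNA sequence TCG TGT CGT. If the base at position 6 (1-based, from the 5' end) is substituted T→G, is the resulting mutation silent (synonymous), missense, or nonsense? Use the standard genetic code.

missense

Position 6 falls in codon 2: TGT → Cys.
After the substitution the codon is TGG → Trp.
Cys ≠ Trp, so this is a missense mutation.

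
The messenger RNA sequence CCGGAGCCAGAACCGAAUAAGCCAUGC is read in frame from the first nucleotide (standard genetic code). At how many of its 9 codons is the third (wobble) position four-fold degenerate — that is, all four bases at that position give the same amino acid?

4

Codon 1 CCG (Pro): third position 4-fold.
Codon 2 GAG (Glu): third position 2-fold.
Codon 3 CCA (Pro): third position 4-fold.
Codon 4 GAA (Glu): third position 2-fold.
Codon 5 CCG (Pro): third position 4-fold.
Codon 6 AAU (Asn): third position 2-fold.
Codon 7 AAG (Lys): third position 2-fold.
Codon 8 CCA (Pro): third position 4-fold.
Codon 9 UGC (Cys): third position 2-fold.
Four-fold degenerate third positions: 4.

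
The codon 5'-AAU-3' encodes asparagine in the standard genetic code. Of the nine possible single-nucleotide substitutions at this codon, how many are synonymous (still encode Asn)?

Position 1: none → 0 synonymous.
Position 2: none → 0 synonymous.
Position 3: AAC → 1 synonymous.
Total: 0 + 0 + 1 = 1.

1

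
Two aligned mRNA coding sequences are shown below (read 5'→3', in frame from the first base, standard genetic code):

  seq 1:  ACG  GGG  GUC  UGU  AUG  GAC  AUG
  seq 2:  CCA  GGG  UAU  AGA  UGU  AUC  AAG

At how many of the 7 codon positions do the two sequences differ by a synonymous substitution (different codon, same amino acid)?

Codon 1: ACG Thr / CCA Pro — nonsynonymous.
Codon 2: GGG Gly / GGG Gly — identical.
Codon 3: GUC Val / UAU Tyr — nonsynonymous.
Codon 4: UGU Cys / AGA Arg — nonsynonymous.
Codon 5: AUG Met / UGU Cys — nonsynonymous.
Codon 6: GAC Asp / AUC Ile — nonsynonymous.
Codon 7: AUG Met / AAG Lys — nonsynonymous.
Synonymous differences: 0.

0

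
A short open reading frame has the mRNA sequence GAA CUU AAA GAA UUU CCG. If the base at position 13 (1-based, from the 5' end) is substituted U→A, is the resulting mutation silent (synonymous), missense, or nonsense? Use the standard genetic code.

missense

Position 13 falls in codon 5: UUU → Phe.
After the substitution the codon is AUU → Ile.
Phe ≠ Ile, so this is a missense mutation.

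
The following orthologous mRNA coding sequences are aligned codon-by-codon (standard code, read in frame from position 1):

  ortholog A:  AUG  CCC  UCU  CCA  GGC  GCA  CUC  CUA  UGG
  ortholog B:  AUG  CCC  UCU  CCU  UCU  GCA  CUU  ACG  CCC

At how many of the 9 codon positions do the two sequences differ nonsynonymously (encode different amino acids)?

Codon 1: AUG Met / AUG Met — identical.
Codon 2: CCC Pro / CCC Pro — identical.
Codon 3: UCU Ser / UCU Ser — identical.
Codon 4: CCA Pro / CCU Pro — synonymous.
Codon 5: GGC Gly / UCU Ser — nonsynonymous.
Codon 6: GCA Ala / GCA Ala — identical.
Codon 7: CUC Leu / CUU Leu — synonymous.
Codon 8: CUA Leu / ACG Thr — nonsynonymous.
Codon 9: UGG Trp / CCC Pro — nonsynonymous.
Nonsynonymous differences: 3.

3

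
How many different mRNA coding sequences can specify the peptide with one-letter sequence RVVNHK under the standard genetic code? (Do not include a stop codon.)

Arg: 6 codons.
Val: 4 codons.
Val: 4 codons.
Asn: 2 codons.
His: 2 codons.
Lys: 2 codons.
6 × 4 × 4 × 2 × 2 × 2 = 768.

768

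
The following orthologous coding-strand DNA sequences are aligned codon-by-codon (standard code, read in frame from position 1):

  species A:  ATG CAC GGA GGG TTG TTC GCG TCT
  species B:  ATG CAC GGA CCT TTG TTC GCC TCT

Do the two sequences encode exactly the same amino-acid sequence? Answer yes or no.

Codon 1: ATG Met / ATG Met — identical.
Codon 2: CAC His / CAC His — identical.
Codon 3: GGA Gly / GGA Gly — identical.
Codon 4: GGG Gly / CCT Pro — nonsynonymous.
Codon 5: TTG Leu / TTG Leu — identical.
Codon 6: TTC Phe / TTC Phe — identical.
Codon 7: GCG Ala / GCC Ala — synonymous.
Codon 8: TCT Ser / TCT Ser — identical.
Nonsynonymous differences: 1 → different protein.

no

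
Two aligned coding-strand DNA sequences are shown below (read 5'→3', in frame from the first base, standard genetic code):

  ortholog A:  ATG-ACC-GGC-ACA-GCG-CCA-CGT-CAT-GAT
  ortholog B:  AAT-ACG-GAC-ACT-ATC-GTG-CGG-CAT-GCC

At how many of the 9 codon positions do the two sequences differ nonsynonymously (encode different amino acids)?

Codon 1: ATG Met / AAT Asn — nonsynonymous.
Codon 2: ACC Thr / ACG Thr — synonymous.
Codon 3: GGC Gly / GAC Asp — nonsynonymous.
Codon 4: ACA Thr / ACT Thr — synonymous.
Codon 5: GCG Ala / ATC Ile — nonsynonymous.
Codon 6: CCA Pro / GTG Val — nonsynonymous.
Codon 7: CGT Arg / CGG Arg — synonymous.
Codon 8: CAT His / CAT His — identical.
Codon 9: GAT Asp / GCC Ala — nonsynonymous.
Nonsynonymous differences: 5.

5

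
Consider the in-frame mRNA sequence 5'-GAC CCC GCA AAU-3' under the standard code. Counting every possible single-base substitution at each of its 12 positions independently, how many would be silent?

Codon 1 (GAC, Asp): 1 synonymous substitution.
Codon 2 (CCC, Pro): 3 synonymous substitutions.
Codon 3 (GCA, Ala): 3 synonymous substitutions.
Codon 4 (AAU, Asn): 1 synonymous substitution.
Total: 1 + 3 + 3 + 1 = 8.

8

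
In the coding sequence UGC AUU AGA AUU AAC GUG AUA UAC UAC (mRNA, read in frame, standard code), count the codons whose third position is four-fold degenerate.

Codon 1 UGC (Cys): third position 2-fold.
Codon 2 AUU (Ile): third position 3-fold.
Codon 3 AGA (Arg): third position 2-fold.
Codon 4 AUU (Ile): third position 3-fold.
Codon 5 AAC (Asn): third position 2-fold.
Codon 6 GUG (Val): third position 4-fold.
Codon 7 AUA (Ile): third position 3-fold.
Codon 8 UAC (Tyr): third position 2-fold.
Codon 9 UAC (Tyr): third position 2-fold.
Four-fold degenerate third positions: 1.

1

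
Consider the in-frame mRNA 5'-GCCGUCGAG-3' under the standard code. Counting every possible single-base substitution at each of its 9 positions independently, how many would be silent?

Codon 1 (GCC, Ala): 3 synonymous substitutions.
Codon 2 (GUC, Val): 3 synonymous substitutions.
Codon 3 (GAG, Glu): 1 synonymous substitution.
Total: 3 + 3 + 1 = 7.

7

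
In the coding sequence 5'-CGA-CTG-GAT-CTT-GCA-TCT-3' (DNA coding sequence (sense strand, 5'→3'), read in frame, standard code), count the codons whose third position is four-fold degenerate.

Codon 1 CGA (Arg): third position 4-fold.
Codon 2 CTG (Leu): third position 4-fold.
Codon 3 GAT (Asp): third position 2-fold.
Codon 4 CTT (Leu): third position 4-fold.
Codon 5 GCA (Ala): third position 4-fold.
Codon 6 TCT (Ser): third position 4-fold.
Four-fold degenerate third positions: 5.

5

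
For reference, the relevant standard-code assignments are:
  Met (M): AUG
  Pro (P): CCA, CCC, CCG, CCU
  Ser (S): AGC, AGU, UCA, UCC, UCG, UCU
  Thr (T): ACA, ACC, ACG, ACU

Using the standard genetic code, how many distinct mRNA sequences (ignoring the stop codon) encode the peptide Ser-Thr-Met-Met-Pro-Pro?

384

Ser: 6 codons.
Thr: 4 codons.
Met: 1 codon.
Met: 1 codon.
Pro: 4 codons.
Pro: 4 codons.
6 × 4 × 1 × 1 × 4 × 4 = 384.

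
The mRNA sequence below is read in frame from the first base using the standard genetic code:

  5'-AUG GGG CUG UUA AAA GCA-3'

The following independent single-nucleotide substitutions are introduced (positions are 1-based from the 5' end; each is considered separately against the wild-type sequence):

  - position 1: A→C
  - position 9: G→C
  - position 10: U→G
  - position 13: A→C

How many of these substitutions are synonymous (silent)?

1

Codon 1: AUG (Met) → CUG (Leu) — missense.
Codon 3: CUG (Leu) → CUC (Leu) — synonymous.
Codon 4: UUA (Leu) → GUA (Val) — missense.
Codon 5: AAA (Lys) → CAA (Gln) — missense.
Synonymous: 1 of 4.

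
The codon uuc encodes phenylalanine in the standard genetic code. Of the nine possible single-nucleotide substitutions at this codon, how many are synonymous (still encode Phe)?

1

Position 1: none → 0 synonymous.
Position 2: none → 0 synonymous.
Position 3: UUU → 1 synonymous.
Total: 0 + 0 + 1 = 1.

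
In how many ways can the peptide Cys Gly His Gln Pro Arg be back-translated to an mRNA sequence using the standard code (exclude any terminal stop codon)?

768

Cys: 2 codons.
Gly: 4 codons.
His: 2 codons.
Gln: 2 codons.
Pro: 4 codons.
Arg: 6 codons.
2 × 4 × 2 × 2 × 4 × 6 = 768.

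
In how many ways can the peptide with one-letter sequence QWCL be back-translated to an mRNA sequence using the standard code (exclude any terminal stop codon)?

24

Gln: 2 codons.
Trp: 1 codon.
Cys: 2 codons.
Leu: 6 codons.
2 × 1 × 2 × 6 = 24.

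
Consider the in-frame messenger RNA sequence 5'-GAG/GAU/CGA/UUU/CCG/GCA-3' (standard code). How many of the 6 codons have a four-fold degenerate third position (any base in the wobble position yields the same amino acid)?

3

Codon 1 GAG (Glu): third position 2-fold.
Codon 2 GAU (Asp): third position 2-fold.
Codon 3 CGA (Arg): third position 4-fold.
Codon 4 UUU (Phe): third position 2-fold.
Codon 5 CCG (Pro): third position 4-fold.
Codon 6 GCA (Ala): third position 4-fold.
Four-fold degenerate third positions: 3.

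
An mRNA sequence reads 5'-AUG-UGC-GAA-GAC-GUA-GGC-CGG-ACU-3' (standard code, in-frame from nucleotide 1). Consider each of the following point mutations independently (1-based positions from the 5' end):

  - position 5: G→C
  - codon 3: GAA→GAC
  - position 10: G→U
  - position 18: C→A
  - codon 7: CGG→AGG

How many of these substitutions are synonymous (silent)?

Codon 2: UGC (Cys) → UCC (Ser) — missense.
Codon 3: GAA (Glu) → GAC (Asp) — missense.
Codon 4: GAC (Asp) → UAC (Tyr) — missense.
Codon 6: GGC (Gly) → GGA (Gly) — synonymous.
Codon 7: CGG (Arg) → AGG (Arg) — synonymous.
Synonymous: 2 of 5.

2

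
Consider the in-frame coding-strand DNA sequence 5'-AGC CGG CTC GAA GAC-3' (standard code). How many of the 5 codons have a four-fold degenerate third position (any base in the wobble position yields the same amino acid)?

Codon 1 AGC (Ser): third position 2-fold.
Codon 2 CGG (Arg): third position 4-fold.
Codon 3 CTC (Leu): third position 4-fold.
Codon 4 GAA (Glu): third position 2-fold.
Codon 5 GAC (Asp): third position 2-fold.
Four-fold degenerate third positions: 2.

2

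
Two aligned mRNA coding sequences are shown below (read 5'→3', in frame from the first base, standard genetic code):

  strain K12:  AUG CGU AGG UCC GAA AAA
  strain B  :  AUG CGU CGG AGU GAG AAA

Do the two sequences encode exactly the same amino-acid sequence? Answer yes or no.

yes

Codon 1: AUG Met / AUG Met — identical.
Codon 2: CGU Arg / CGU Arg — identical.
Codon 3: AGG Arg / CGG Arg — synonymous.
Codon 4: UCC Ser / AGU Ser — synonymous.
Codon 5: GAA Glu / GAG Glu — synonymous.
Codon 6: AAA Lys / AAA Lys — identical.
Nonsynonymous differences: 0 → same protein.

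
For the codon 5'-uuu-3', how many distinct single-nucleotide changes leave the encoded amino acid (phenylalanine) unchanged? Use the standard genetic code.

Position 1: none → 0 synonymous.
Position 2: none → 0 synonymous.
Position 3: UUC → 1 synonymous.
Total: 0 + 0 + 1 = 1.

1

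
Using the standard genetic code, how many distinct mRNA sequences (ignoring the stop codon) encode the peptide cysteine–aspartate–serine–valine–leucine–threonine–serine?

13824

Cys: 2 codons.
Asp: 2 codons.
Ser: 6 codons.
Val: 4 codons.
Leu: 6 codons.
Thr: 4 codons.
Ser: 6 codons.
2 × 2 × 6 × 4 × 6 × 4 × 6 = 13824.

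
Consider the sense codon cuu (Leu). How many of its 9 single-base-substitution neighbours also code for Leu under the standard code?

Position 1: none → 0 synonymous.
Position 2: none → 0 synonymous.
Position 3: CUC, CUA, CUG → 3 synonymous.
Total: 0 + 0 + 3 = 3.

3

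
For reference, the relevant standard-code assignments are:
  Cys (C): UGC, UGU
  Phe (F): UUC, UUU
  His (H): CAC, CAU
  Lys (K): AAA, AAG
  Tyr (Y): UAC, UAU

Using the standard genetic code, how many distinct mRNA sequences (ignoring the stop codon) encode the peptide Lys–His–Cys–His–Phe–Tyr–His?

Lys: 2 codons.
His: 2 codons.
Cys: 2 codons.
His: 2 codons.
Phe: 2 codons.
Tyr: 2 codons.
His: 2 codons.
2 × 2 × 2 × 2 × 2 × 2 × 2 = 128.

128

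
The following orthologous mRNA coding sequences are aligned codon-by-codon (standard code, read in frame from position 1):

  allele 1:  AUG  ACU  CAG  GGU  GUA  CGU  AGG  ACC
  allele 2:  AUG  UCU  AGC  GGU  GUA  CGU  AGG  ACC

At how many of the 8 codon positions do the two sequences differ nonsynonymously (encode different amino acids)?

Codon 1: AUG Met / AUG Met — identical.
Codon 2: ACU Thr / UCU Ser — nonsynonymous.
Codon 3: CAG Gln / AGC Ser — nonsynonymous.
Codon 4: GGU Gly / GGU Gly — identical.
Codon 5: GUA Val / GUA Val — identical.
Codon 6: CGU Arg / CGU Arg — identical.
Codon 7: AGG Arg / AGG Arg — identical.
Codon 8: ACC Thr / ACC Thr — identical.
Nonsynonymous differences: 2.

2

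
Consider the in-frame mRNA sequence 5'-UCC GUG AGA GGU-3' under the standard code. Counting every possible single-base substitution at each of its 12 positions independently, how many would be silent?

11

Codon 1 (UCC, Ser): 3 synonymous substitutions.
Codon 2 (GUG, Val): 3 synonymous substitutions.
Codon 3 (AGA, Arg): 2 synonymous substitutions.
Codon 4 (GGU, Gly): 3 synonymous substitutions.
Total: 3 + 3 + 2 + 3 = 11.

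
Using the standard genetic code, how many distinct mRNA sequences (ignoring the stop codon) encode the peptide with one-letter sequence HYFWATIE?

768

His: 2 codons.
Tyr: 2 codons.
Phe: 2 codons.
Trp: 1 codon.
Ala: 4 codons.
Thr: 4 codons.
Ile: 3 codons.
Glu: 2 codons.
2 × 2 × 2 × 1 × 4 × 4 × 3 × 2 = 768.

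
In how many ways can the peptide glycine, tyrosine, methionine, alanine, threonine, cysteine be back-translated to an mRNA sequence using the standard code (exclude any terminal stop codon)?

256

Gly: 4 codons.
Tyr: 2 codons.
Met: 1 codon.
Ala: 4 codons.
Thr: 4 codons.
Cys: 2 codons.
4 × 2 × 1 × 4 × 4 × 2 = 256.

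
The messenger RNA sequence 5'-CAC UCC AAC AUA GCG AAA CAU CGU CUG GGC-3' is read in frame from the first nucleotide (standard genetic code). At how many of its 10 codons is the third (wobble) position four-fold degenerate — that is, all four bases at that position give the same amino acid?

5

Codon 1 CAC (His): third position 2-fold.
Codon 2 UCC (Ser): third position 4-fold.
Codon 3 AAC (Asn): third position 2-fold.
Codon 4 AUA (Ile): third position 3-fold.
Codon 5 GCG (Ala): third position 4-fold.
Codon 6 AAA (Lys): third position 2-fold.
Codon 7 CAU (His): third position 2-fold.
Codon 8 CGU (Arg): third position 4-fold.
Codon 9 CUG (Leu): third position 4-fold.
Codon 10 GGC (Gly): third position 4-fold.
Four-fold degenerate third positions: 5.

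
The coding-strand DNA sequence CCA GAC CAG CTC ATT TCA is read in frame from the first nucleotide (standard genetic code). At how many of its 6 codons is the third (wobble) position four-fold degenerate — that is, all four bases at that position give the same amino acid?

Codon 1 CCA (Pro): third position 4-fold.
Codon 2 GAC (Asp): third position 2-fold.
Codon 3 CAG (Gln): third position 2-fold.
Codon 4 CTC (Leu): third position 4-fold.
Codon 5 ATT (Ile): third position 3-fold.
Codon 6 TCA (Ser): third position 4-fold.
Four-fold degenerate third positions: 3.

3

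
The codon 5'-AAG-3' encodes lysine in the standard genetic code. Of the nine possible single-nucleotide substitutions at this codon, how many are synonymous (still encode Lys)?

Position 1: none → 0 synonymous.
Position 2: none → 0 synonymous.
Position 3: AAA → 1 synonymous.
Total: 0 + 0 + 1 = 1.

1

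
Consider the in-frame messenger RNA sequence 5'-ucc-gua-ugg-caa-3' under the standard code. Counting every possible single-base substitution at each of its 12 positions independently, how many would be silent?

7

Codon 1 (UCC, Ser): 3 synonymous substitutions.
Codon 2 (GUA, Val): 3 synonymous substitutions.
Codon 3 (UGG, Trp): 0 synonymous substitutions.
Codon 4 (CAA, Gln): 1 synonymous substitution.
Total: 3 + 3 + 0 + 1 = 7.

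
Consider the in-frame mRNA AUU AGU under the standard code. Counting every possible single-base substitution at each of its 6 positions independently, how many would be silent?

Codon 1 (AUU, Ile): 2 synonymous substitutions.
Codon 2 (AGU, Ser): 1 synonymous substitution.
Total: 2 + 1 = 3.

3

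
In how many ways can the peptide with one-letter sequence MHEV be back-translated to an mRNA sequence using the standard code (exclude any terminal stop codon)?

16

Met: 1 codon.
His: 2 codons.
Glu: 2 codons.
Val: 4 codons.
1 × 2 × 2 × 4 = 16.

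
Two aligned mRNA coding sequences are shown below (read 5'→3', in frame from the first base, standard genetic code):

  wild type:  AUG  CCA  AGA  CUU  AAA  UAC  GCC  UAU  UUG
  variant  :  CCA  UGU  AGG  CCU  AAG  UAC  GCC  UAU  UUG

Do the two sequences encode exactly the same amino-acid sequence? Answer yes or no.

no

Codon 1: AUG Met / CCA Pro — nonsynonymous.
Codon 2: CCA Pro / UGU Cys — nonsynonymous.
Codon 3: AGA Arg / AGG Arg — synonymous.
Codon 4: CUU Leu / CCU Pro — nonsynonymous.
Codon 5: AAA Lys / AAG Lys — synonymous.
Codon 6: UAC Tyr / UAC Tyr — identical.
Codon 7: GCC Ala / GCC Ala — identical.
Codon 8: UAU Tyr / UAU Tyr — identical.
Codon 9: UUG Leu / UUG Leu — identical.
Nonsynonymous differences: 3 → different protein.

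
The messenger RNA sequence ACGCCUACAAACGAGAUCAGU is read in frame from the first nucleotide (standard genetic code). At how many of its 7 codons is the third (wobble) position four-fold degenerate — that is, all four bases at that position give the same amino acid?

3

Codon 1 ACG (Thr): third position 4-fold.
Codon 2 CCU (Pro): third position 4-fold.
Codon 3 ACA (Thr): third position 4-fold.
Codon 4 AAC (Asn): third position 2-fold.
Codon 5 GAG (Glu): third position 2-fold.
Codon 6 AUC (Ile): third position 3-fold.
Codon 7 AGU (Ser): third position 2-fold.
Four-fold degenerate third positions: 3.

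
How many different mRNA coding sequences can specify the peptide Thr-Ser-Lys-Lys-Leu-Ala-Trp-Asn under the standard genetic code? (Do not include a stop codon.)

4608

Thr: 4 codons.
Ser: 6 codons.
Lys: 2 codons.
Lys: 2 codons.
Leu: 6 codons.
Ala: 4 codons.
Trp: 1 codon.
Asn: 2 codons.
4 × 6 × 2 × 2 × 6 × 4 × 1 × 2 = 4608.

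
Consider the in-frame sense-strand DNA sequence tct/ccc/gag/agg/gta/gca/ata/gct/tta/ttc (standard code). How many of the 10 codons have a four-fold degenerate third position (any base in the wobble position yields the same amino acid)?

Codon 1 TCT (Ser): third position 4-fold.
Codon 2 CCC (Pro): third position 4-fold.
Codon 3 GAG (Glu): third position 2-fold.
Codon 4 AGG (Arg): third position 2-fold.
Codon 5 GTA (Val): third position 4-fold.
Codon 6 GCA (Ala): third position 4-fold.
Codon 7 ATA (Ile): third position 3-fold.
Codon 8 GCT (Ala): third position 4-fold.
Codon 9 TTA (Leu): third position 2-fold.
Codon 10 TTC (Phe): third position 2-fold.
Four-fold degenerate third positions: 5.

5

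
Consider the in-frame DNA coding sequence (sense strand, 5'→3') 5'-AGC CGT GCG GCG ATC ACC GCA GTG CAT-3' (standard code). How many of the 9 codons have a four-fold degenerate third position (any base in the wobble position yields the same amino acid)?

6

Codon 1 AGC (Ser): third position 2-fold.
Codon 2 CGT (Arg): third position 4-fold.
Codon 3 GCG (Ala): third position 4-fold.
Codon 4 GCG (Ala): third position 4-fold.
Codon 5 ATC (Ile): third position 3-fold.
Codon 6 ACC (Thr): third position 4-fold.
Codon 7 GCA (Ala): third position 4-fold.
Codon 8 GTG (Val): third position 4-fold.
Codon 9 CAT (His): third position 2-fold.
Four-fold degenerate third positions: 6.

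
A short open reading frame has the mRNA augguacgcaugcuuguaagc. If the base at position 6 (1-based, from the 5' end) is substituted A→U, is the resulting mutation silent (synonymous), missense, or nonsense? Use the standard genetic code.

Position 6 falls in codon 2: GUA → Val.
After the substitution the codon is GUU → Val.
Both encode Val, so the change is synonymous.

silent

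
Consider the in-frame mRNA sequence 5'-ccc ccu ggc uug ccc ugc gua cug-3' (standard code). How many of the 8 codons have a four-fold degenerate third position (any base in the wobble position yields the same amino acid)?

Codon 1 CCC (Pro): third position 4-fold.
Codon 2 CCU (Pro): third position 4-fold.
Codon 3 GGC (Gly): third position 4-fold.
Codon 4 UUG (Leu): third position 2-fold.
Codon 5 CCC (Pro): third position 4-fold.
Codon 6 UGC (Cys): third position 2-fold.
Codon 7 GUA (Val): third position 4-fold.
Codon 8 CUG (Leu): third position 4-fold.
Four-fold degenerate third positions: 6.

6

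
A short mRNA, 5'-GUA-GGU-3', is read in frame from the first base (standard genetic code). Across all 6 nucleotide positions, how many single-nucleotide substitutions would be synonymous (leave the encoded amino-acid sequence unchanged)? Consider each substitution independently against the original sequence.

6

Codon 1 (GUA, Val): 3 synonymous substitutions.
Codon 2 (GGU, Gly): 3 synonymous substitutions.
Total: 3 + 3 = 6.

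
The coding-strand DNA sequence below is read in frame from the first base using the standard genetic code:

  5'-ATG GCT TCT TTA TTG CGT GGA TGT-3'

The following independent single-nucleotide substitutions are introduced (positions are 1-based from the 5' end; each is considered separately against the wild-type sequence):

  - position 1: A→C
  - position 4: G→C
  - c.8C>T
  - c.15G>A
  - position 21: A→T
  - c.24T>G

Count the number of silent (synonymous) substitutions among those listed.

Codon 1: ATG (Met) → CTG (Leu) — missense.
Codon 2: GCT (Ala) → CCT (Pro) — missense.
Codon 3: TCT (Ser) → TTT (Phe) — missense.
Codon 5: TTG (Leu) → TTA (Leu) — synonymous.
Codon 7: GGA (Gly) → GGT (Gly) — synonymous.
Codon 8: TGT (Cys) → TGG (Trp) — missense.
Synonymous: 2 of 6.

2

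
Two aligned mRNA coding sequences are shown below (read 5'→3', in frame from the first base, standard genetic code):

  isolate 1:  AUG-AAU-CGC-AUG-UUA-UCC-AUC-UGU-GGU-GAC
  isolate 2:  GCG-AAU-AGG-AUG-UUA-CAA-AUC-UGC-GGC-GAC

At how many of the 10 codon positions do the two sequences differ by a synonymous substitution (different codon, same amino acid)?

3

Codon 1: AUG Met / GCG Ala — nonsynonymous.
Codon 2: AAU Asn / AAU Asn — identical.
Codon 3: CGC Arg / AGG Arg — synonymous.
Codon 4: AUG Met / AUG Met — identical.
Codon 5: UUA Leu / UUA Leu — identical.
Codon 6: UCC Ser / CAA Gln — nonsynonymous.
Codon 7: AUC Ile / AUC Ile — identical.
Codon 8: UGU Cys / UGC Cys — synonymous.
Codon 9: GGU Gly / GGC Gly — synonymous.
Codon 10: GAC Asp / GAC Asp — identical.
Synonymous differences: 3.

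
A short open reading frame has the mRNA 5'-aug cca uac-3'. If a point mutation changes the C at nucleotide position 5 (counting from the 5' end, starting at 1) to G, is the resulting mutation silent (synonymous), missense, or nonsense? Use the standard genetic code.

Position 5 falls in codon 2: CCA → Pro.
After the substitution the codon is CGA → Arg.
Pro ≠ Arg, so this is a missense mutation.

missense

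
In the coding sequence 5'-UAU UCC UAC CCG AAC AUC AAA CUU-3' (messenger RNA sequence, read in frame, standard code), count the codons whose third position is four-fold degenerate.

3

Codon 1 UAU (Tyr): third position 2-fold.
Codon 2 UCC (Ser): third position 4-fold.
Codon 3 UAC (Tyr): third position 2-fold.
Codon 4 CCG (Pro): third position 4-fold.
Codon 5 AAC (Asn): third position 2-fold.
Codon 6 AUC (Ile): third position 3-fold.
Codon 7 AAA (Lys): third position 2-fold.
Codon 8 CUU (Leu): third position 4-fold.
Four-fold degenerate third positions: 3.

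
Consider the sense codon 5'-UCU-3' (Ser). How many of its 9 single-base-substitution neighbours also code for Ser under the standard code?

3

Position 1: none → 0 synonymous.
Position 2: none → 0 synonymous.
Position 3: UCC, UCA, UCG → 3 synonymous.
Total: 0 + 0 + 3 = 3.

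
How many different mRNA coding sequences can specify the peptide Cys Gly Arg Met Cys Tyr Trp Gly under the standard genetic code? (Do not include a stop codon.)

Cys: 2 codons.
Gly: 4 codons.
Arg: 6 codons.
Met: 1 codon.
Cys: 2 codons.
Tyr: 2 codons.
Trp: 1 codon.
Gly: 4 codons.
2 × 4 × 6 × 1 × 2 × 2 × 1 × 4 = 768.

768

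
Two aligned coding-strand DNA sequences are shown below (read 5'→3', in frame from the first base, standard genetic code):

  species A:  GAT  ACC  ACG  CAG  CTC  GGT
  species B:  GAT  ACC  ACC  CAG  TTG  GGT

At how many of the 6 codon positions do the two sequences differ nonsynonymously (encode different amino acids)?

0

Codon 1: GAT Asp / GAT Asp — identical.
Codon 2: ACC Thr / ACC Thr — identical.
Codon 3: ACG Thr / ACC Thr — synonymous.
Codon 4: CAG Gln / CAG Gln — identical.
Codon 5: CTC Leu / TTG Leu — synonymous.
Codon 6: GGT Gly / GGT Gly — identical.
Nonsynonymous differences: 0.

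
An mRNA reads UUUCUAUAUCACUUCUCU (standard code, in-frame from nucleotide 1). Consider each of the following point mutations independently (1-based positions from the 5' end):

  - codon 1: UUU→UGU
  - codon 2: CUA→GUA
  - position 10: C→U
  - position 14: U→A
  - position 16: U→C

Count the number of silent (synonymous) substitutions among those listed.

Codon 1: UUU (Phe) → UGU (Cys) — missense.
Codon 2: CUA (Leu) → GUA (Val) — missense.
Codon 4: CAC (His) → UAC (Tyr) — missense.
Codon 5: UUC (Phe) → UAC (Tyr) — missense.
Codon 6: UCU (Ser) → CCU (Pro) — missense.
Synonymous: 0 of 5.

0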